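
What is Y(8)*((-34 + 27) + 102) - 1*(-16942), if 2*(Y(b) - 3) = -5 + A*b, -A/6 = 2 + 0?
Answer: 24859/2 ≈ 12430.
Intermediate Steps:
A = -12 (A = -6*(2 + 0) = -6*2 = -12)
Y(b) = ½ - 6*b (Y(b) = 3 + (-5 - 12*b)/2 = 3 + (-5/2 - 6*b) = ½ - 6*b)
Y(8)*((-34 + 27) + 102) - 1*(-16942) = (½ - 6*8)*((-34 + 27) + 102) - 1*(-16942) = (½ - 48)*(-7 + 102) + 16942 = -95/2*95 + 16942 = -9025/2 + 16942 = 24859/2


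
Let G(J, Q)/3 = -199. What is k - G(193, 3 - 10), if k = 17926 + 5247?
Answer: 23770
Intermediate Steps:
G(J, Q) = -597 (G(J, Q) = 3*(-199) = -597)
k = 23173
k - G(193, 3 - 10) = 23173 - 1*(-597) = 23173 + 597 = 23770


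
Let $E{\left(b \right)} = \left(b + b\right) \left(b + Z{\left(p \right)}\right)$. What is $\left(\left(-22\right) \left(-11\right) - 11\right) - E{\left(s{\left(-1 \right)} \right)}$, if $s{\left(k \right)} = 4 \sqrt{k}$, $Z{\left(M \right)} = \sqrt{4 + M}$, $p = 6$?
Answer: $263 - 8 i \sqrt{10} \approx 263.0 - 25.298 i$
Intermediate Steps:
$E{\left(b \right)} = 2 b \left(b + \sqrt{10}\right)$ ($E{\left(b \right)} = \left(b + b\right) \left(b + \sqrt{4 + 6}\right) = 2 b \left(b + \sqrt{10}\right)$)
$\left(\left(-22\right) \left(-11\right) - 11\right) - E{\left(s{\left(-1 \right)} \right)} = \left(\left(-22\right) \left(-11\right) - 11\right) - 2 \cdot 4 \sqrt{-1} \left(4 \sqrt{-1} + \sqrt{10}\right) = \left(242 - 11\right) - 2 \cdot 4 i \left(4 i + \sqrt{10}\right) = 231 - 2 \cdot 4 i \left(\sqrt{10} + 4 i\right) = 231 - 8 i \left(\sqrt{10} + 4 i\right)$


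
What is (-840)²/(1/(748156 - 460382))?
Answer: 203053334400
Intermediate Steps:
(-840)²/(1/(748156 - 460382)) = 705600/(1/287774) = 705600*287774 = 203053334400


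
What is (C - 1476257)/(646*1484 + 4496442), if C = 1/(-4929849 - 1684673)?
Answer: -9764734404155/36082918649332 ≈ -0.27062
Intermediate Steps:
C = -1/6614522 (C = 1/(-6614522) = -1/6614522 ≈ -1.5118e-7)
(C - 1476257)/(646*1484 + 4496442) = (-1/6614522 - 1476257)/(646*1484 + 4496442) = -9764734404155/(6614522*(958664 + 4496442)) = -9764734404155/6614522/5455106 = -9764734404155/6614522*1/5455106 = -9764734404155/36082918649332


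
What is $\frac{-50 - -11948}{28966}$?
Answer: $\frac{5949}{14483} \approx 0.41076$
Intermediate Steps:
$\frac{-50 - -11948}{28966} = \left(-50 + 11948\right) \frac{1}{28966} = 11898 \cdot \frac{1}{28966} = \frac{5949}{14483}$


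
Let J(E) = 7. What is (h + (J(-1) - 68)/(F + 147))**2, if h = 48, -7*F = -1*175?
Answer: 67158025/29584 ≈ 2270.1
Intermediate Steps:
F = 25 (F = -(-1)*175/7 = -1/7*(-175) = 25)
(h + (J(-1) - 68)/(F + 147))**2 = (48 + (7 - 68)/(25 + 147))**2 = (48 - 61/172)**2 = (8195/172)**2 = 67158025/29584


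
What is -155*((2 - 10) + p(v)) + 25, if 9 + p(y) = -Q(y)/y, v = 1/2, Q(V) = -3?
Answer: 1730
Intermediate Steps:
v = ½ (v = 1*(½) = ½ ≈ 0.50000)
p(y) = -9 + 3/y (p(y) = -9 - (-3)/y = -9 + 3/y)
-155*((2 - 10) + p(v)) + 25 = -155*((2 - 10) + (-9 + 3/(½))) + 25 = -155*(-8 + (-9 + 3*2)) + 25 = -155*(-8 + (-9 + 6)) + 25 = -155*(-8 - 3) + 25 = -155*(-11) + 25 = 1705 + 25 = 1730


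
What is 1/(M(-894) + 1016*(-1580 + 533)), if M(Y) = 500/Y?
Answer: -447/475497394 ≈ -9.4007e-7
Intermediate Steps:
1/(M(-894) + 1016*(-1580 + 533)) = 1/(500/(-894) + 1016*(-1580 + 533)) = 1/(500*(-1/894) + 1016*(-1047)) = 1/(-250/447 - 1063752) = 1/(-475497394/447) = -447/475497394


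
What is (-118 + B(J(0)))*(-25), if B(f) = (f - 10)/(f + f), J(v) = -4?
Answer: 11625/4 ≈ 2906.3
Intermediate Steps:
B(f) = (-10 + f)/(2*f) (B(f) = (-10 + f)/((2*f)) = (-10 + f)*(1/(2*f)) = (-10 + f)/(2*f))
(-118 + B(J(0)))*(-25) = (-118 + (1/2)*(-10 - 4)/(-4))*(-25) = (-118 + (1/2)*(-1/4)*(-14))*(-25) = (-118 + 7/4)*(-25) = -465/4*(-25) = 11625/4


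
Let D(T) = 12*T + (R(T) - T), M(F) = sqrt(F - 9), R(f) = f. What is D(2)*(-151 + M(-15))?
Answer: -3624 + 48*I*sqrt(6) ≈ -3624.0 + 117.58*I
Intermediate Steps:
M(F) = sqrt(-9 + F)
D(T) = 12*T (D(T) = 12*T + (T - T) = 12*T + 0 = 12*T)
D(2)*(-151 + M(-15)) = (12*2)*(-151 + sqrt(-9 - 15)) = 24*(-151 + sqrt(-24)) = 24*(-151 + 2*I*sqrt(6)) = -3624 + 48*I*sqrt(6)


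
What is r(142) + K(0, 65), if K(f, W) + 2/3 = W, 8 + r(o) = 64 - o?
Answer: -65/3 ≈ -21.667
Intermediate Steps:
r(o) = 56 - o (r(o) = -8 + (64 - o) = 56 - o)
K(f, W) = -⅔ + W
r(142) + K(0, 65) = (56 - 1*142) + (-⅔ + 65) = (56 - 142) + 193/3 = -86 + 193/3 = -65/3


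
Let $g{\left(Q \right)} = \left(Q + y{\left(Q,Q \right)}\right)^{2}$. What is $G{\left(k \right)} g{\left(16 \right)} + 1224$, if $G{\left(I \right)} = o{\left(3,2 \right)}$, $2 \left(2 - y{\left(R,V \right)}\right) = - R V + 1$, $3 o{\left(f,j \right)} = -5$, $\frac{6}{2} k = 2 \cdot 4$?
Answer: $- \frac{136239}{4} \approx -34060.0$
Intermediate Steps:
$k = \frac{8}{3}$ ($k = \frac{2 \cdot 4}{3} = \frac{1}{3} \cdot 8 = \frac{8}{3} \approx 2.6667$)
$o{\left(f,j \right)} = - \frac{5}{3}$ ($o{\left(f,j \right)} = \frac{1}{3} \left(-5\right) = - \frac{5}{3}$)
$y{\left(R,V \right)} = \frac{3}{2} + \frac{R V}{2}$ ($y{\left(R,V \right)} = 2 - \frac{- R V + 1}{2} = 2 - \frac{1 - R V}{2} = 2 + \left(- \frac{1}{2} + \frac{R V}{2}\right) = \frac{3}{2} + \frac{R V}{2}$)
$G{\left(I \right)} = - \frac{5}{3}$
$g{\left(Q \right)} = \left(\frac{3}{2} + Q + \frac{Q^{2}}{2}\right)^{2}$ ($g{\left(Q \right)} = \left(Q + \left(\frac{3}{2} + \frac{Q Q}{2}\right)\right)^{2} = \left(Q + \left(\frac{3}{2} + \frac{Q^{2}}{2}\right)\right)^{2} = \left(\frac{3}{2} + Q + \frac{Q^{2}}{2}\right)^{2}$)
$G{\left(k \right)} g{\left(16 \right)} + 1224 = - \frac{5 \frac{\left(3 + 16^{2} + 2 \cdot 16\right)^{2}}{4}}{3} + 1224 = - \frac{5 \frac{\left(3 + 256 + 32\right)^{2}}{4}}{3} + 1224 = - \frac{5 \frac{291^{2}}{4}}{3} + 1224 = - \frac{5 \cdot \frac{1}{4} \cdot 84681}{3} + 1224 = \left(- \frac{5}{3}\right) \frac{84681}{4} + 1224 = - \frac{141135}{4} + 1224 = - \frac{136239}{4}$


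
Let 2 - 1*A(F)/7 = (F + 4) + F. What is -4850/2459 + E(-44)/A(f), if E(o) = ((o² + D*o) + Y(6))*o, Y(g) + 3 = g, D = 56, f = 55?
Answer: -2164475/68852 ≈ -31.437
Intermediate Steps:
A(F) = -14 - 14*F (A(F) = 14 - 7*((F + 4) + F) = 14 - 7*((4 + F) + F) = 14 - 7*(4 + 2*F) = 14 + (-28 - 14*F) = -14 - 14*F)
Y(g) = -3 + g
E(o) = o*(3 + o² + 56*o) (E(o) = ((o² + 56*o) + (-3 + 6))*o = ((o² + 56*o) + 3)*o = (3 + o² + 56*o)*o = o*(3 + o² + 56*o))
-4850/2459 + E(-44)/A(f) = -4850/2459 + (-44*(3 + (-44)² + 56*(-44)))/(-14 - 14*55) = -4850*1/2459 + (-44*(3 + 1936 - 2464))/(-14 - 770) = -4850/2459 - 44*(-525)/(-784) = -4850/2459 + 23100*(-1/784) = -4850/2459 - 825/28 = -2164475/68852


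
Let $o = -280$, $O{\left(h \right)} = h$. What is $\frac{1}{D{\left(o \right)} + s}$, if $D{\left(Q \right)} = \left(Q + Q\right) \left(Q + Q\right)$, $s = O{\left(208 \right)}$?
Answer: $\frac{1}{313808} \approx 3.1867 \cdot 10^{-6}$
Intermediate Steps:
$s = 208$
$D{\left(Q \right)} = 4 Q^{2}$ ($D{\left(Q \right)} = 2 Q 2 Q = 4 Q^{2}$)
$\frac{1}{D{\left(o \right)} + s} = \frac{1}{4 \left(-280\right)^{2} + 208} = \frac{1}{4 \cdot 78400 + 208} = \frac{1}{313600 + 208} = \frac{1}{313808}$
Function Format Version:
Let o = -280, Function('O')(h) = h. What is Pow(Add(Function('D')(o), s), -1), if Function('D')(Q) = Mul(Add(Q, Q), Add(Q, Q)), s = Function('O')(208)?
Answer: Rational(1, 313808) ≈ 3.1867e-6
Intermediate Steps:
s = 208
Function('D')(Q) = Mul(4, Pow(Q, 2)) (Function('D')(Q) = Mul(Mul(2, Q), Mul(2, Q)) = Mul(4, Pow(Q, 2)))
Pow(Add(Function('D')(o), s), -1) = Pow(Add(Mul(4, Pow(-280, 2)), 208), -1) = Pow(Add(Mul(4, 78400), 208), -1) = Pow(Add(313600, 208), -1) = Pow(313808, -1) = Rational(1, 313808)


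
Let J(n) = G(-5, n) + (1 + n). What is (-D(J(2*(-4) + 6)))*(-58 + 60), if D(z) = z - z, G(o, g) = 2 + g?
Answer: 0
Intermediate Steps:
J(n) = 3 + 2*n (J(n) = (2 + n) + (1 + n) = 3 + 2*n)
D(z) = 0
(-D(J(2*(-4) + 6)))*(-58 + 60) = (-1*0)*(-58 + 60) = 0*2 = 0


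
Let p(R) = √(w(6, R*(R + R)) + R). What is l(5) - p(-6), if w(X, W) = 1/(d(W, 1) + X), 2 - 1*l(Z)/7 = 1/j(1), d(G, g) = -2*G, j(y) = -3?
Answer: 49/3 - I*√114402/138 ≈ 16.333 - 2.451*I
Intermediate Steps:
l(Z) = 49/3 (l(Z) = 14 - 7/(-3) = 14 - 7*(-⅓) = 14 + 7/3 = 49/3)
w(X, W) = 1/(X - 2*W) (w(X, W) = 1/(-2*W + X) = 1/(X - 2*W))
p(R) = √(R - 1/(-6 + 4*R²)) (p(R) = √(-1/(-1*6 + 2*(R*(R + R))) + R) = √(-1/(-6 + 2*(R*(2*R))) + R) = √(-1/(-6 + 2*(2*R²)) + R) = √(-1/(-6 + 4*R²) + R) = √(R - 1/(-6 + 4*R²)))
l(5) - p(-6) = 49/3 - √(-6 - 1/(-6 + 4*(-6)²)) = 49/3 - √(-6 - 1/(-6 + 4*36)) = 49/3 - √(-6 - 1/(-6 + 144)) = 49/3 - √(-6 - 1/138) = 49/3 - √(-829/138) = 49/3 - I*√114402/138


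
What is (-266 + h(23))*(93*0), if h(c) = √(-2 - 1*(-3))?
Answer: 0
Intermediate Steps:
h(c) = 1 (h(c) = √(-2 + 3) = √1 = 1)
(-266 + h(23))*(93*0) = (-266 + 1)*(93*0) = -265*0 = 0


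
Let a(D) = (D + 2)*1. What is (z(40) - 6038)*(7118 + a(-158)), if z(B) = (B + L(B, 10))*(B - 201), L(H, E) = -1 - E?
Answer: -74542134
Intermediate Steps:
z(B) = (-201 + B)*(-11 + B) (z(B) = (B + (-1 - 1*10))*(B - 201) = (B + (-1 - 10))*(-201 + B) = (B - 11)*(-201 + B) = (-11 + B)*(-201 + B) = (-201 + B)*(-11 + B))
a(D) = 2 + D (a(D) = (2 + D)*1 = 2 + D)
(z(40) - 6038)*(7118 + a(-158)) = ((2211 + 40² - 212*40) - 6038)*(7118 + (2 - 158)) = ((2211 + 1600 - 8480) - 6038)*(7118 - 156) = (-4669 - 6038)*6962 = -10707*6962 = -74542134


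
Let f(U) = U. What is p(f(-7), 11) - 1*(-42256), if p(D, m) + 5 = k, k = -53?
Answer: 42198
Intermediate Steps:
p(D, m) = -58 (p(D, m) = -5 - 53 = -58)
p(f(-7), 11) - 1*(-42256) = -58 - 1*(-42256) = -58 + 42256 = 42198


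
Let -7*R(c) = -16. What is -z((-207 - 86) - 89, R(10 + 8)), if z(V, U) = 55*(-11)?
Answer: 605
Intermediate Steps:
R(c) = 16/7 (R(c) = -1/7*(-16) = 16/7)
z(V, U) = -605
-z((-207 - 86) - 89, R(10 + 8)) = -1*(-605) = 605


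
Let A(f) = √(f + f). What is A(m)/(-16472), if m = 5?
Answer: -√10/16472 ≈ -0.00019198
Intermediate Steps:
A(f) = √2*√f (A(f) = √(2*f) = √2*√f)
A(m)/(-16472) = (√2*√5)/(-16472) = √10*(-1/16472) = -√10/16472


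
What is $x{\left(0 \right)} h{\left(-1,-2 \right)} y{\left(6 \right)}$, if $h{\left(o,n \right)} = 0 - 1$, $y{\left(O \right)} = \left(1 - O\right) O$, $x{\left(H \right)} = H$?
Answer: $0$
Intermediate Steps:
$y{\left(O \right)} = O \left(1 - O\right)$
$h{\left(o,n \right)} = -1$ ($h{\left(o,n \right)} = 0 - 1 = -1$)
$x{\left(0 \right)} h{\left(-1,-2 \right)} y{\left(6 \right)} = 0 \left(-1\right) 6 \left(1 - 6\right) = 0 \cdot 6 \left(1 - 6\right) = 0 \cdot 6 \left(-5\right) = 0 \left(-30\right) = 0$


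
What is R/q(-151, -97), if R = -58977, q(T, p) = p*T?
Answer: -58977/14647 ≈ -4.0266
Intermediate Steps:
q(T, p) = T*p
R/q(-151, -97) = -58977/((-151*(-97))) = -58977/14647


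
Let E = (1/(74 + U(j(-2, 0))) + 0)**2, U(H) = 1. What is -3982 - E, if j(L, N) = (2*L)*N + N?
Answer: -22398751/5625 ≈ -3982.0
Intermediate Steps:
j(L, N) = N + 2*L*N (j(L, N) = 2*L*N + N = N + 2*L*N)
E = 1/5625 (E = (1/(74 + 1) + 0)**2 = (1/75 + 0)**2 = (1/75)**2 = 1/5625 ≈ 0.00017778)
-3982 - E = -3982 - 1*1/5625 = -3982 - 1/5625 = -22398751/5625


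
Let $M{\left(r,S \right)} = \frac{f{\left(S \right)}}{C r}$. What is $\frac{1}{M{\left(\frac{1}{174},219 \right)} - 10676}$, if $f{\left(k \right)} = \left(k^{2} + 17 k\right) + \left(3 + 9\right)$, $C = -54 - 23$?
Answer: $- \frac{77}{9817156} \approx -7.8434 \cdot 10^{-6}$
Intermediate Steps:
$C = -77$
$f{\left(k \right)} = 12 + k^{2} + 17 k$ ($f{\left(k \right)} = \left(k^{2} + 17 k\right) + 12 = 12 + k^{2} + 17 k$)
$M{\left(r,S \right)} = - \frac{12 + S^{2} + 17 S}{77 r}$ ($M{\left(r,S \right)} = \frac{12 + S^{2} + 17 S}{\left(-77\right) r} = \left(12 + S^{2} + 17 S\right) \left(- \frac{1}{77 r}\right) = - \frac{12 + S^{2} + 17 S}{77 r}$)
$\frac{1}{M{\left(\frac{1}{174},219 \right)} - 10676} = \frac{1}{\frac{-12 - 219^{2} - 3723}{77 \cdot \frac{1}{174}} - 10676} = \frac{1}{\frac{\frac{1}{\frac{1}{174}} \left(-12 - 47961 - 3723\right)}{77} - 10676} = \frac{1}{\frac{1}{77} \cdot 174 \left(-12 - 47961 - 3723\right) - 10676} = \frac{1}{\frac{1}{77} \cdot 174 \left(-51696\right) - 10676} = \frac{1}{- \frac{8995104}{77} - 10676} = \frac{1}{- \frac{9817156}{77}} = - \frac{77}{9817156}$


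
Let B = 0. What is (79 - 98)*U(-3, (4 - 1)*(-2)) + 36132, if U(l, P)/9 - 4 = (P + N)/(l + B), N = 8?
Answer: 35562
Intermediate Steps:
U(l, P) = 36 + 9*(8 + P)/l (U(l, P) = 36 + 9*((P + 8)/(l + 0)) = 36 + 9*((8 + P)/l) = 36 + 9*(8 + P)/l)
(79 - 98)*U(-3, (4 - 1)*(-2)) + 36132 = (79 - 98)*(9*(8 + (4 - 1)*(-2) + 4*(-3))/(-3)) + 36132 = -171*(-1)*(8 + 3*(-2) - 12)/3 + 36132 = -171*(-1)*(8 - 6 - 12)/3 + 36132 = -171*(-1)*(-10)/3 + 36132 = -19*30 + 36132 = -570 + 36132 = 35562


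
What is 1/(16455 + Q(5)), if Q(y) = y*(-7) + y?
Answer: 1/16425 ≈ 6.0883e-5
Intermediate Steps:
Q(y) = -6*y (Q(y) = -7*y + y = -6*y)
1/(16455 + Q(5)) = 1/(16455 - 6*5) = 1/(16455 - 30) = 1/16425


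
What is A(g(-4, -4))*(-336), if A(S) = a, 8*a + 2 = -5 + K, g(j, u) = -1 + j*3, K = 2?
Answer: 210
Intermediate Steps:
g(j, u) = -1 + 3*j
a = -5/8 (a = -1/4 + (-5 + 2)/8 = -1/4 + (1/8)*(-3) = -1/4 - 3/8 = -5/8 ≈ -0.62500)
A(S) = -5/8
A(g(-4, -4))*(-336) = -5/8*(-336) = 210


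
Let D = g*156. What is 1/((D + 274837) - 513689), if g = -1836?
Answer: -1/525268 ≈ -1.9038e-6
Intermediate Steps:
D = -286416 (D = -1836*156 = -286416)
1/((D + 274837) - 513689) = 1/((-286416 + 274837) - 513689) = 1/(-11579 - 513689) = 1/(-525268) = -1/525268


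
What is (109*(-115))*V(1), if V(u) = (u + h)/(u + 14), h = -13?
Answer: 10028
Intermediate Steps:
V(u) = (-13 + u)/(14 + u) (V(u) = (u - 13)/(u + 14) = (-13 + u)/(14 + u))
(109*(-115))*V(1) = (109*(-115))*((-13 + 1)/(14 + 1)) = -12535*(-12)/15 = -2507*(-12)/3 = -12535*(-⅘) = 10028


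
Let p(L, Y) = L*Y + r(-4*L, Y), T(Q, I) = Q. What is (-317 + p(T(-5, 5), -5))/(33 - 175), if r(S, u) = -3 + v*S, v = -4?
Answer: 375/142 ≈ 2.6408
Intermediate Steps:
r(S, u) = -3 - 4*S
p(L, Y) = -3 + 16*L + L*Y (p(L, Y) = L*Y + (-3 - (-16)*L) = L*Y + (-3 + 16*L) = -3 + 16*L + L*Y)
(-317 + p(T(-5, 5), -5))/(33 - 175) = (-317 + (-3 + 16*(-5) - 5*(-5)))/(33 - 175) = (-317 + (-3 - 80 + 25))/(-142) = (-317 - 58)*(-1/142) = -375*(-1/142) = 375/142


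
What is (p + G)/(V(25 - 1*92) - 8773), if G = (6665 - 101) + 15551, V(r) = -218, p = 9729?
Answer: -31844/8991 ≈ -3.5418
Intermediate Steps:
G = 22115 (G = 6564 + 15551 = 22115)
(p + G)/(V(25 - 1*92) - 8773) = (9729 + 22115)/(-218 - 8773) = 31844/(-8991) = 31844*(-1/8991) = -31844/8991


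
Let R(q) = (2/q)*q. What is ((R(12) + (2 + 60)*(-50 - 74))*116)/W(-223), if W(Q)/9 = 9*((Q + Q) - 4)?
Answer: 49532/2025 ≈ 24.460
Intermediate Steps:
R(q) = 2
W(Q) = -324 + 162*Q (W(Q) = 9*(9*((Q + Q) - 4)) = 9*(9*(2*Q - 4)) = 9*(9*(-4 + 2*Q)) = 9*(-36 + 18*Q) = -324 + 162*Q)
((R(12) + (2 + 60)*(-50 - 74))*116)/W(-223) = ((2 + (2 + 60)*(-50 - 74))*116)/(-324 + 162*(-223)) = ((2 + 62*(-124))*116)/(-324 - 36126) = ((2 - 7688)*116)/(-36450) = -7686*116*(-1/36450) = -891576*(-1/36450) = 49532/2025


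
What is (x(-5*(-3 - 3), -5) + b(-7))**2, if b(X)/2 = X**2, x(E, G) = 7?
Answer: 11025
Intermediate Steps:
b(X) = 2*X**2
(x(-5*(-3 - 3), -5) + b(-7))**2 = (7 + 2*(-7)**2)**2 = (7 + 2*49)**2 = (7 + 98)**2 = 105**2 = 11025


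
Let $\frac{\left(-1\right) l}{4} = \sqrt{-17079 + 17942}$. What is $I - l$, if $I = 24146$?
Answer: $24146 + 4 \sqrt{863} \approx 24264.0$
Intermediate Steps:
$l = - 4 \sqrt{863}$ ($l = - 4 \sqrt{-17079 + 17942} = - 4 \sqrt{863} \approx -117.51$)
$I - l = 24146 - - 4 \sqrt{863} = 24146 + 4 \sqrt{863}$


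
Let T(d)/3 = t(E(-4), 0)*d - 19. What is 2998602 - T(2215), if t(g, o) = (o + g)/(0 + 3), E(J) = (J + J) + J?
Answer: 3025239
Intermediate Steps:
E(J) = 3*J (E(J) = 2*J + J = 3*J)
t(g, o) = g/3 + o/3 (t(g, o) = (g + o)/3 = (g + o)*(⅓) = g/3 + o/3)
T(d) = -57 - 12*d (T(d) = 3*(((3*(-4))/3 + (⅓)*0)*d - 19) = 3*(((⅓)*(-12) + 0)*d - 19) = 3*((-4 + 0)*d - 19) = 3*(-4*d - 19) = 3*(-19 - 4*d) = -57 - 12*d)
2998602 - T(2215) = 2998602 - (-57 - 12*2215) = 2998602 - (-57 - 26580) = 2998602 - 1*(-26637) = 2998602 + 26637 = 3025239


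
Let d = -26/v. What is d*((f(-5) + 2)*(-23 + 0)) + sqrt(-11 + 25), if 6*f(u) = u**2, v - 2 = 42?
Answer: 11063/132 + sqrt(14) ≈ 87.552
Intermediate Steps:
v = 44 (v = 2 + 42 = 44)
d = -13/22 (d = -26/44 = -26*1/44 = -13/22 ≈ -0.59091)
f(u) = u**2/6
d*((f(-5) + 2)*(-23 + 0)) + sqrt(-11 + 25) = -13*((1/6)*(-5)**2 + 2)*(-23 + 0)/22 + sqrt(-11 + 25) = -13*((1/6)*25 + 2)*(-23)/22 + sqrt(14) = -13*(25/6 + 2)*(-23)/22 + sqrt(14) = -481*(-23)/132 + sqrt(14) = -13/22*(-851/6) + sqrt(14) = 11063/132 + sqrt(14)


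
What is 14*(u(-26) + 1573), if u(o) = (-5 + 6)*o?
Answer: 21658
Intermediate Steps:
u(o) = o (u(o) = 1*o = o)
14*(u(-26) + 1573) = 14*(-26 + 1573) = 14*1547 = 21658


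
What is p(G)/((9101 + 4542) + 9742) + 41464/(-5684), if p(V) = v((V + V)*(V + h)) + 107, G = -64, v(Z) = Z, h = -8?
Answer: -229160927/33230085 ≈ -6.8962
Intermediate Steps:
p(V) = 107 + 2*V*(-8 + V) (p(V) = (V + V)*(V - 8) + 107 = (2*V)*(-8 + V) + 107 = 2*V*(-8 + V) + 107 = 107 + 2*V*(-8 + V))
p(G)/((9101 + 4542) + 9742) + 41464/(-5684) = (107 + 2*(-64)*(-8 - 64))/((9101 + 4542) + 9742) + 41464/(-5684) = (107 + 2*(-64)*(-72))/(13643 + 9742) + 41464*(-1/5684) = (107 + 9216)/23385 - 10366/1421 = 9323*(1/23385) - 10366/1421 = 9323/23385 - 10366/1421 = -229160927/33230085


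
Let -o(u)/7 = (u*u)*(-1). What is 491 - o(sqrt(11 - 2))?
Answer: 428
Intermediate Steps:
o(u) = 7*u**2 (o(u) = -7*u*u*(-1) = -7*u**2*(-1) = -(-7)*u**2 = 7*u**2)
491 - o(sqrt(11 - 2)) = 491 - 7*(sqrt(11 - 2))**2 = 491 - 7*(sqrt(9))**2 = 491 - 7*3**2 = 491 - 7*9 = 491 - 1*63 = 491 - 63 = 428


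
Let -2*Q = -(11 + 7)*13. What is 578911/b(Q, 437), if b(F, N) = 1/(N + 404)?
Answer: 486864151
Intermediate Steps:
Q = 117 (Q = -(-1)*(11 + 7)*13/2 = -(-1)*18*13/2 = -(-1)*234/2 = -½*(-234) = 117)
b(F, N) = 1/(404 + N)
578911/b(Q, 437) = 578911/(1/(404 + 437)) = 578911/(1/841) = 578911*841 = 486864151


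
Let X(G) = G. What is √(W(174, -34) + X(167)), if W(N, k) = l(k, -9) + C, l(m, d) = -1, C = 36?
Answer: √202 ≈ 14.213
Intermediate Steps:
W(N, k) = 35 (W(N, k) = -1 + 36 = 35)
√(W(174, -34) + X(167)) = √(35 + 167) = √202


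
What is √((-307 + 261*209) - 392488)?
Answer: I*√338246 ≈ 581.59*I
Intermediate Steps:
√((-307 + 261*209) - 392488) = √((-307 + 54549) - 392488) = √(54242 - 392488) = √(-338246) = I*√338246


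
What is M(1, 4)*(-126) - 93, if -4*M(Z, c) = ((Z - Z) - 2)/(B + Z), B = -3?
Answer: -123/2 ≈ -61.500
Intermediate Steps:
M(Z, c) = 1/(2*(-3 + Z)) (M(Z, c) = -((Z - Z) - 2)/(4*(-3 + Z)) = -(0 - 2)/(4*(-3 + Z)) = -(-1)/(2*(-3 + Z)) = 1/(2*(-3 + Z)))
M(1, 4)*(-126) - 93 = (1/(2*(-3 + 1)))*(-126) - 93 = ((½)/(-2))*(-126) - 93 = ((½)*(-½))*(-126) - 93 = -¼*(-126) - 93 = 63/2 - 93 = -123/2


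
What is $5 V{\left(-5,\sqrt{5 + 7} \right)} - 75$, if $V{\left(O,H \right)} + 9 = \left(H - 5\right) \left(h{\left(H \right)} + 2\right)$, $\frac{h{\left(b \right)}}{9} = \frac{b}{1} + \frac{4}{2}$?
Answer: $-80 - 250 \sqrt{3} \approx -513.01$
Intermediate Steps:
$h{\left(b \right)} = 18 + 9 b$ ($h{\left(b \right)} = 9 \left(\frac{b}{1} + \frac{4}{2}\right) = 9 \left(b 1 + 4 \cdot \frac{1}{2}\right) = 9 \left(b + 2\right) = 9 \left(2 + b\right) = 18 + 9 b$)
$V{\left(O,H \right)} = -9 + \left(-5 + H\right) \left(20 + 9 H\right)$ ($V{\left(O,H \right)} = -9 + \left(H - 5\right) \left(\left(18 + 9 H\right) + 2\right) = -9 + \left(-5 + H\right) \left(20 + 9 H\right)$)
$5 V{\left(-5,\sqrt{5 + 7} \right)} - 75 = 5 \left(-109 - 25 \sqrt{5 + 7} + 9 \left(\sqrt{5 + 7}\right)^{2}\right) - 75 = 5 \left(-109 - 25 \sqrt{12} + 9 \left(\sqrt{12}\right)^{2}\right) - 75 = 5 \left(-109 - 25 \cdot 2 \sqrt{3} + 9 \left(2 \sqrt{3}\right)^{2}\right) - 75 = 5 \left(-109 - 50 \sqrt{3} + 9 \cdot 12\right) - 75 = 5 \left(-109 - 50 \sqrt{3} + 108\right) - 75 = 5 \left(-1 - 50 \sqrt{3}\right) - 75 = \left(-5 - 250 \sqrt{3}\right) - 75 = -80 - 250 \sqrt{3}$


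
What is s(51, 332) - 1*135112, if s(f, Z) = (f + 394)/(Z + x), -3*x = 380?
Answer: -83227657/616 ≈ -1.3511e+5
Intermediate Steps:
x = -380/3 (x = -⅓*380 = -380/3 ≈ -126.67)
s(f, Z) = (394 + f)/(-380/3 + Z) (s(f, Z) = (f + 394)/(Z - 380/3) = (394 + f)/(-380/3 + Z))
s(51, 332) - 1*135112 = 3*(394 + 51)/(-380 + 3*332) - 1*135112 = 3*445/(-380 + 996) - 135112 = 3*445/616 - 135112 = 3*(1/616)*445 - 135112 = 1335/616 - 135112 = -83227657/616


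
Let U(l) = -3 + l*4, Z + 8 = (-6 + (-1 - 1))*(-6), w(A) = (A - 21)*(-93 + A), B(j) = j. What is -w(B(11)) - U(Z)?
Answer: -977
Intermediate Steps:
w(A) = (-93 + A)*(-21 + A) (w(A) = (-21 + A)*(-93 + A) = (-93 + A)*(-21 + A))
Z = 40 (Z = -8 + (-6 + (-1 - 1))*(-6) = -8 + (-6 - 2)*(-6) = -8 - 8*(-6) = -8 + 48 = 40)
U(l) = -3 + 4*l
-w(B(11)) - U(Z) = -(1953 + 11**2 - 114*11) - (-3 + 4*40) = -(1953 + 121 - 1254) - (-3 + 160) = -1*820 - 1*157 = -820 - 157 = -977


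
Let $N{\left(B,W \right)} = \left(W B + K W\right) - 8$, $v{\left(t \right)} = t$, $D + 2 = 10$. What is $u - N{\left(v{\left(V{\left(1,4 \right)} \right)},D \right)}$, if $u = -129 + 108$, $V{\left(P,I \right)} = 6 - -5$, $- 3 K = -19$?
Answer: $- \frac{455}{3} \approx -151.67$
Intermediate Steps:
$K = \frac{19}{3}$ ($K = \left(- \frac{1}{3}\right) \left(-19\right) = \frac{19}{3} \approx 6.3333$)
$D = 8$ ($D = -2 + 10 = 8$)
$V{\left(P,I \right)} = 11$ ($V{\left(P,I \right)} = 6 + 5 = 11$)
$u = -21$
$N{\left(B,W \right)} = -8 + \frac{19 W}{3} + B W$ ($N{\left(B,W \right)} = \left(W B + \frac{19 W}{3}\right) - 8 = \left(B W + \frac{19 W}{3}\right) - 8 = \left(\frac{19 W}{3} + B W\right) - 8 = -8 + \frac{19 W}{3} + B W$)
$u - N{\left(v{\left(V{\left(1,4 \right)} \right)},D \right)} = -21 - \left(-8 + \frac{19}{3} \cdot 8 + 11 \cdot 8\right) = -21 - \left(-8 + \frac{152}{3} + 88\right) = -21 - \frac{392}{3} = - \frac{455}{3}$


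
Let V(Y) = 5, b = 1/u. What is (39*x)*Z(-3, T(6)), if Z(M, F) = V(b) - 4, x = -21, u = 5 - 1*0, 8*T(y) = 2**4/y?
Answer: -819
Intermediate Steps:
T(y) = 2/y (T(y) = (2**4/y)/8 = (16/y)/8 = 2/y)
u = 5 (u = 5 + 0 = 5)
b = 1/5 ≈ 0.20000
Z(M, F) = 1 (Z(M, F) = 5 - 4 = 1)
(39*x)*Z(-3, T(6)) = (39*(-21))*1 = -819*1 = -819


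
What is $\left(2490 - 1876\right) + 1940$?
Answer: $2554$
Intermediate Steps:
$\left(2490 - 1876\right) + 1940 = 614 + 1940 = 2554$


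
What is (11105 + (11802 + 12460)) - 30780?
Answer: 4587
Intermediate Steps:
(11105 + (11802 + 12460)) - 30780 = (11105 + 24262) - 30780 = 35367 - 30780 = 4587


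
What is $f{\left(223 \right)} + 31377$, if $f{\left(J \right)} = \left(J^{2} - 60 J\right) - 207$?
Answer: $67519$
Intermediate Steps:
$f{\left(J \right)} = -207 + J^{2} - 60 J$
$f{\left(223 \right)} + 31377 = \left(-207 + 223^{2} - 13380\right) + 31377 = \left(-207 + 49729 - 13380\right) + 31377 = 36142 + 31377 = 67519$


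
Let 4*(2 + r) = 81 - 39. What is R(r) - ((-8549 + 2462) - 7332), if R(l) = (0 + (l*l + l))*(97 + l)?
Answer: 175505/8 ≈ 21938.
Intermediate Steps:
r = 17/2 (r = -2 + (81 - 39)/4 = -2 + (¼)*42 = -2 + 21/2 = 17/2 ≈ 8.5000)
R(l) = (97 + l)*(l + l²) (R(l) = (0 + (l² + l))*(97 + l) = (0 + (l + l²))*(97 + l) = (l + l²)*(97 + l) = (97 + l)*(l + l²))
R(r) - ((-8549 + 2462) - 7332) = 17*(97 + (17/2)² + 98*(17/2))/2 - ((-8549 + 2462) - 7332) = 17*(97 + 289/4 + 833)/2 - (-6087 - 7332) = (17/2)*(4009/4) - 1*(-13419) = 68153/8 + 13419 = 175505/8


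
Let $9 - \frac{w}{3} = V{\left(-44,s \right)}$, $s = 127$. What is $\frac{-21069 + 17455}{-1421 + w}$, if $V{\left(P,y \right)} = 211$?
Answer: $\frac{3614}{2027} \approx 1.7829$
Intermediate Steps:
$w = -606$ ($w = 27 - 633 = -606$)
$\frac{-21069 + 17455}{-1421 + w} = \frac{-21069 + 17455}{-1421 - 606} = - \frac{3614}{-2027} = \left(-3614\right) \left(- \frac{1}{2027}\right) = \frac{3614}{2027}$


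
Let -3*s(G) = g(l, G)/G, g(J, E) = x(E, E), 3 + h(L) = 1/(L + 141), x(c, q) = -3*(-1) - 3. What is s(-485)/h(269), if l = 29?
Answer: 0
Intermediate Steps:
x(c, q) = 0 (x(c, q) = 3 - 3 = 0)
h(L) = -3 + 1/(141 + L) (h(L) = -3 + 1/(L + 141) = -3 + 1/(141 + L))
g(J, E) = 0
s(G) = 0 (s(G) = -0/G = -⅓*0 = 0)
s(-485)/h(269) = 0/(((-422 - 3*269)/(141 + 269))) = 0/(((-422 - 807)/410)) = 0/(((1/410)*(-1229))) = 0/(-1229/410) = 0*(-410/1229) = 0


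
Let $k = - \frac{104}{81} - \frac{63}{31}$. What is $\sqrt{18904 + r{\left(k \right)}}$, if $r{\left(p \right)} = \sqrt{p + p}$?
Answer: $\frac{\sqrt{163500696 + 31 i \sqrt{516274}}}{93} \approx 137.49 + 0.0093655 i$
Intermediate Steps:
$k = - \frac{8327}{2511}$ ($k = \left(-104\right) \frac{1}{81} - \frac{63}{31} = - \frac{104}{81} - \frac{63}{31} = - \frac{8327}{2511} \approx -3.3162$)
$r{\left(p \right)} = \sqrt{2} \sqrt{p}$ ($r{\left(p \right)} = \sqrt{2 p} = \sqrt{2} \sqrt{p}$)
$\sqrt{18904 + r{\left(k \right)}} = \sqrt{18904 + \sqrt{2} \sqrt{- \frac{8327}{2511}}} = \sqrt{18904 + \sqrt{2} \frac{i \sqrt{258137}}{279}} = \sqrt{18904 + \frac{i \sqrt{516274}}{279}}$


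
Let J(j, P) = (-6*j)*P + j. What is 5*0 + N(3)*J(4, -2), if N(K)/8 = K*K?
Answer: 3744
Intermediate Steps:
N(K) = 8*K² (N(K) = 8*(K*K) = 8*K²)
J(j, P) = j - 6*P*j (J(j, P) = -6*P*j + j = j - 6*P*j)
5*0 + N(3)*J(4, -2) = 5*0 + (8*3²)*(4*(1 - 6*(-2))) = 0 + (8*9)*(4*(1 + 12)) = 0 + 72*(4*13) = 0 + 72*52 = 0 + 3744 = 3744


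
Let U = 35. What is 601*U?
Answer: 21035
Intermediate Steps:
601*U = 601*35 = 21035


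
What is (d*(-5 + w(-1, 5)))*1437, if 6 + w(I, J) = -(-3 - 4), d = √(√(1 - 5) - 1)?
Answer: -5748*√(-1 + 2*I) ≈ -4518.8 - 7311.6*I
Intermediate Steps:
d = √(-1 + 2*I) (d = √(√(-4) - 1) = √(2*I - 1) = √(-1 + 2*I) ≈ 0.78615 + 1.272*I)
w(I, J) = 1 (w(I, J) = -6 - (-3 - 4) = -6 - 1*(-7) = -6 + 7 = 1)
(d*(-5 + w(-1, 5)))*1437 = (√(-1 + 2*I)*(-5 + 1))*1437 = (√(-1 + 2*I)*(-4))*1437 = -4*√(-1 + 2*I)*1437 = -5748*√(-1 + 2*I)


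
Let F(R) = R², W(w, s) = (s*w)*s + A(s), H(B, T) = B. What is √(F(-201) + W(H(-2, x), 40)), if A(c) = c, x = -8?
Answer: √37241 ≈ 192.98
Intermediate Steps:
W(w, s) = s + w*s² (W(w, s) = (s*w)*s + s = w*s² + s = s + w*s²)
√(F(-201) + W(H(-2, x), 40)) = √((-201)² + 40*(1 + 40*(-2))) = √(40401 + 40*(1 - 80)) = √(40401 + 40*(-79)) = √(40401 - 3160) = √37241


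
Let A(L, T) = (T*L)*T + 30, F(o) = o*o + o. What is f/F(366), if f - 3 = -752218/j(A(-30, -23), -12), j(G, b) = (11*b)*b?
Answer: -373733/106383024 ≈ -0.0035131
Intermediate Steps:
F(o) = o + o**2 (F(o) = o**2 + o = o + o**2)
A(L, T) = 30 + L*T**2 (A(L, T) = (L*T)*T + 30 = L*T**2 + 30 = 30 + L*T**2)
j(G, b) = 11*b**2
f = -373733/792 (f = 3 - 752218/(11*(-12)**2) = 3 - 752218/(11*144) = 3 - 752218/1584 = 3 - 752218*1/1584 = 3 - 376109/792 = -373733/792 ≈ -471.89)
f/F(366) = -373733*1/(366*(1 + 366))/792 = -373733/(792*(366*367)) = -373733/792/134322 = -373733/792*1/134322 = -373733/106383024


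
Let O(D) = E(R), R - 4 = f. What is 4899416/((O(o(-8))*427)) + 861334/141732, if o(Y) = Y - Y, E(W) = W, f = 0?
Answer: 86984398373/30259782 ≈ 2874.6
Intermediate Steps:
R = 4 (R = 4 + 0 = 4)
o(Y) = 0
O(D) = 4
4899416/((O(o(-8))*427)) + 861334/141732 = 4899416/((4*427)) + 861334/141732 = 4899416/1708 + 861334*(1/141732) = 4899416*(1/1708) + 430667/70866 = 1224854/427 + 430667/70866 = 86984398373/30259782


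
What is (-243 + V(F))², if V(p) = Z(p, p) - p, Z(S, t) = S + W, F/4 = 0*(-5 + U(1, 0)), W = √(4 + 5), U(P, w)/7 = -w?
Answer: 57600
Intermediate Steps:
U(P, w) = -7*w (U(P, w) = 7*(-w) = -7*w)
W = 3 (W = √9 = 3)
F = 0 (F = 4*(0*(-5 - 7*0)) = 4*(0*(-5 + 0)) = 4*(0*(-5)) = 4*0 = 0)
Z(S, t) = 3 + S (Z(S, t) = S + 3 = 3 + S)
V(p) = 3 (V(p) = (3 + p) - p = 3)
(-243 + V(F))² = (-243 + 3)² = (-240)² = 57600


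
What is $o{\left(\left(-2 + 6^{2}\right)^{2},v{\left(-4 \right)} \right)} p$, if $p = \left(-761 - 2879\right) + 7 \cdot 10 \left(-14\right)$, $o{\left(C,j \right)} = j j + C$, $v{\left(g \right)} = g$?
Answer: $-5414640$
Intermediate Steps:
$o{\left(C,j \right)} = C + j^{2}$ ($o{\left(C,j \right)} = j^{2} + C = C + j^{2}$)
$p = -4620$ ($p = -3640 + 70 \left(-14\right) = -3640 - 980 = -4620$)
$o{\left(\left(-2 + 6^{2}\right)^{2},v{\left(-4 \right)} \right)} p = \left(\left(-2 + 6^{2}\right)^{2} + \left(-4\right)^{2}\right) \left(-4620\right) = \left(\left(-2 + 36\right)^{2} + 16\right) \left(-4620\right) = \left(34^{2} + 16\right) \left(-4620\right) = \left(1156 + 16\right) \left(-4620\right) = 1172 \left(-4620\right) = -5414640$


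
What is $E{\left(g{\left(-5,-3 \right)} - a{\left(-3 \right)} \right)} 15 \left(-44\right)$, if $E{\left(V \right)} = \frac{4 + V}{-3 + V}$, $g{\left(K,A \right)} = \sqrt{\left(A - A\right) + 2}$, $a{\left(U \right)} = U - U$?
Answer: $1320 + 660 \sqrt{2} \approx 2253.4$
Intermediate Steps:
$a{\left(U \right)} = 0$
$g{\left(K,A \right)} = \sqrt{2}$ ($g{\left(K,A \right)} = \sqrt{0 + 2} = \sqrt{2}$)
$E{\left(V \right)} = \frac{4 + V}{-3 + V}$
$E{\left(g{\left(-5,-3 \right)} - a{\left(-3 \right)} \right)} 15 \left(-44\right) = \frac{4 + \left(\sqrt{2} - 0\right)}{-3 + \left(\sqrt{2} - 0\right)} 15 \left(-44\right) = \frac{4 + \left(\sqrt{2} + 0\right)}{-3 + \left(\sqrt{2} + 0\right)} 15 \left(-44\right) = \frac{4 + \sqrt{2}}{-3 + \sqrt{2}} \cdot 15 \left(-44\right) = \frac{15 \left(4 + \sqrt{2}\right)}{-3 + \sqrt{2}} \left(-44\right) = - \frac{660 \left(4 + \sqrt{2}\right)}{-3 + \sqrt{2}}$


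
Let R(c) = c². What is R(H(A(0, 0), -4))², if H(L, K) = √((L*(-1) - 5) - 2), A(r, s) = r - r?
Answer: 49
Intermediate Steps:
A(r, s) = 0
H(L, K) = √(-7 - L) (H(L, K) = √((-L - 5) - 2) = √((-5 - L) - 2) = √(-7 - L))
R(H(A(0, 0), -4))² = ((√(-7 - 1*0))²)² = ((√(-7 + 0))²)² = ((√(-7))²)² = ((I*√7)²)² = (-7)² = 49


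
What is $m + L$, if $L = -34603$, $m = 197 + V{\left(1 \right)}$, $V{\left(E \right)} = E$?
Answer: $-34405$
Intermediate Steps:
$m = 198$ ($m = 197 + 1 = 198$)
$m + L = 198 - 34603 = -34405$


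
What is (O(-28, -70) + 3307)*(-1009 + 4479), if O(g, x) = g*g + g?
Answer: 14098610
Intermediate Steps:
O(g, x) = g + g**2 (O(g, x) = g**2 + g = g + g**2)
(O(-28, -70) + 3307)*(-1009 + 4479) = (-28*(1 - 28) + 3307)*(-1009 + 4479) = (-28*(-27) + 3307)*3470 = (756 + 3307)*3470 = 4063*3470 = 14098610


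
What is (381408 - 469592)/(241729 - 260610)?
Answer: 88184/18881 ≈ 4.6705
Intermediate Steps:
(381408 - 469592)/(241729 - 260610) = -88184/(-18881) = -88184*(-1/18881) = 88184/18881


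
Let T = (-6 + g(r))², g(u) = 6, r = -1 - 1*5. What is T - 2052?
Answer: -2052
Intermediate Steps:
r = -6 (r = -1 - 5 = -6)
T = 0 (T = (-6 + 6)² = 0² = 0)
T - 2052 = 0 - 2052 = -2052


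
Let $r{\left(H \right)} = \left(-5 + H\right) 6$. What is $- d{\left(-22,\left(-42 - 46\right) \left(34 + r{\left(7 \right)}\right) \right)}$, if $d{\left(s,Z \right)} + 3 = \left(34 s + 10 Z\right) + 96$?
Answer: $41135$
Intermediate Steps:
$r{\left(H \right)} = -30 + 6 H$
$d{\left(s,Z \right)} = 93 + 10 Z + 34 s$ ($d{\left(s,Z \right)} = -3 + \left(\left(34 s + 10 Z\right) + 96\right) = -3 + \left(\left(10 Z + 34 s\right) + 96\right) = -3 + \left(96 + 10 Z + 34 s\right) = 93 + 10 Z + 34 s$)
$- d{\left(-22,\left(-42 - 46\right) \left(34 + r{\left(7 \right)}\right) \right)} = - (93 + 10 \left(-42 - 46\right) \left(34 + \left(-30 + 6 \cdot 7\right)\right) + 34 \left(-22\right)) = - (93 + 10 \left(- 88 \left(34 + \left(-30 + 42\right)\right)\right) - 748) = - (93 + 10 \left(- 88 \left(34 + 12\right)\right) - 748) = - (93 + 10 \left(\left(-88\right) 46\right) - 748) = - (93 + 10 \left(-4048\right) - 748) = - (93 - 40480 - 748) = \left(-1\right) \left(-41135\right) = 41135$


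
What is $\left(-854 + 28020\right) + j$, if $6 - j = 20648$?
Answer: $6524$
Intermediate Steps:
$j = -20642$ ($j = 6 - 20648 = -20642$)
$\left(-854 + 28020\right) + j = \left(-854 + 28020\right) - 20642 = 27166 - 20642 = 6524$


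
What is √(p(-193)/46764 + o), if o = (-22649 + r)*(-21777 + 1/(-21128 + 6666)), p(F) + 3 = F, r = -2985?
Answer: √9046402089130913825886/4025601 ≈ 23627.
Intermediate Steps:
p(F) = -3 + F
o = 576653263225/1033 (o = (-22649 - 2985)*(-21777 + 1/(-21128 + 6666)) = -25634*(-21777 + 1/(-14462)) = -25634*(-21777 - 1/14462) = -25634*(-314938975/14462) = 576653263225/1033 ≈ 5.5823e+8)
√(p(-193)/46764 + o) = √((-3 - 193)/46764 + 576653263225/1033) = √(-196*1/46764 + 576653263225/1033) = √(-49/11691 + 576653263225/1033) = √(6741653300312858/12076803) = √9046402089130913825886/4025601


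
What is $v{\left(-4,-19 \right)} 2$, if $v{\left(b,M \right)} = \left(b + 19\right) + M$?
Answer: $-8$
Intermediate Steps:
$v{\left(b,M \right)} = 19 + M + b$ ($v{\left(b,M \right)} = \left(19 + b\right) + M = 19 + M + b$)
$v{\left(-4,-19 \right)} 2 = \left(19 - 19 - 4\right) 2 = \left(-4\right) 2 = -8$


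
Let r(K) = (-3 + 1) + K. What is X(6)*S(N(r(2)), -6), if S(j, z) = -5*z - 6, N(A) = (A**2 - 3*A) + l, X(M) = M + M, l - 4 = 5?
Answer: 288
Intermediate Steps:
r(K) = -2 + K
l = 9 (l = 4 + 5 = 9)
X(M) = 2*M
N(A) = 9 + A**2 - 3*A (N(A) = (A**2 - 3*A) + 9 = 9 + A**2 - 3*A)
S(j, z) = -6 - 5*z
X(6)*S(N(r(2)), -6) = (2*6)*(-6 - 5*(-6)) = 12*(-6 + 30) = 12*24 = 288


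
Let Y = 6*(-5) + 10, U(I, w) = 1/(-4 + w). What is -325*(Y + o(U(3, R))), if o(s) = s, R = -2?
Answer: 39325/6 ≈ 6554.2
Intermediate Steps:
Y = -20 (Y = -30 + 10 = -20)
-325*(Y + o(U(3, R))) = -325*(-20 + 1/(-4 - 2)) = -325*(-20 + 1/(-6)) = -325*(-20 - ⅙) = -325*(-121/6) = 39325/6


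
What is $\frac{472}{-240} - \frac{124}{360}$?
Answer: $- \frac{104}{45} \approx -2.3111$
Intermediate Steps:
$\frac{472}{-240} - \frac{124}{360} = 472 \left(- \frac{1}{240}\right) - \frac{31}{90} = - \frac{59}{30} - \frac{31}{90} = - \frac{104}{45}$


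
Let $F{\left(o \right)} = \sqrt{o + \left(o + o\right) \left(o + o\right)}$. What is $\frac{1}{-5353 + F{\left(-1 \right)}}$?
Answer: $- \frac{5353}{28654606} - \frac{\sqrt{3}}{28654606} \approx -0.00018687$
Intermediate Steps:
$F{\left(o \right)} = \sqrt{o + 4 o^{2}}$ ($F{\left(o \right)} = \sqrt{o + 2 o 2 o} = \sqrt{o + 4 o^{2}}$)
$\frac{1}{-5353 + F{\left(-1 \right)}} = \frac{1}{-5353 + \sqrt{- (1 + 4 \left(-1\right))}} = \frac{1}{-5353 + \sqrt{- (1 - 4)}} = \frac{1}{-5353 + \sqrt{\left(-1\right) \left(-3\right)}} = \frac{1}{-5353 + \sqrt{3}}$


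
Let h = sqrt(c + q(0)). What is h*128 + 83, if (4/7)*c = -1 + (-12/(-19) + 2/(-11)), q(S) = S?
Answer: 83 + 64*I*sqrt(168245)/209 ≈ 83.0 + 125.6*I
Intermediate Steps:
c = -805/836 (c = 7*(-1 + (-12/(-19) + 2/(-11)))/4 = 7*(-1 + (-12*(-1/19) + 2*(-1/11)))/4 = 7*(-1 + (12/19 - 2/11))/4 = 7*(-1 + 94/209)/4 = (7/4)*(-115/209) = -805/836 ≈ -0.96292)
h = I*sqrt(168245)/418 (h = sqrt(-805/836 + 0) = sqrt(-805/836) = I*sqrt(168245)/418 ≈ 0.98128*I)
h*128 + 83 = (I*sqrt(168245)/418)*128 + 83 = 64*I*sqrt(168245)/209 + 83 = 83 + 64*I*sqrt(168245)/209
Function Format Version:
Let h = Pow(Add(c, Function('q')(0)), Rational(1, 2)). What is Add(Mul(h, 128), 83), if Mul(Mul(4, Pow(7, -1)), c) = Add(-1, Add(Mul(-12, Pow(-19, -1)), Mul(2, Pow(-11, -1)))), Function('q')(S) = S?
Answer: Add(83, Mul(Rational(64, 209), I, Pow(168245, Rational(1, 2)))) ≈ Add(83.000, Mul(125.60, I))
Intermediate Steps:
c = Rational(-805, 836) (c = Mul(Rational(7, 4), Add(-1, Add(Mul(-12, Pow(-19, -1)), Mul(2, Pow(-11, -1))))) = Mul(Rational(7, 4), Add(-1, Add(Mul(-12, Rational(-1, 19)), Mul(2, Rational(-1, 11))))) = Mul(Rational(7, 4), Add(-1, Add(Rational(12, 19), Rational(-2, 11)))) = Mul(Rational(7, 4), Add(-1, Rational(94, 209))) = Mul(Rational(7, 4), Rational(-115, 209)) = Rational(-805, 836) ≈ -0.96292)
h = Mul(Rational(1, 418), I, Pow(168245, Rational(1, 2))) (h = Pow(Add(Rational(-805, 836), 0), Rational(1, 2)) = Pow(Rational(-805, 836), Rational(1, 2)) = Mul(Rational(1, 418), I, Pow(168245, Rational(1, 2))) ≈ Mul(0.98128, I))
Add(Mul(h, 128), 83) = Add(Mul(Mul(Rational(1, 418), I, Pow(168245, Rational(1, 2))), 128), 83) = Add(Mul(Rational(64, 209), I, Pow(168245, Rational(1, 2))), 83) = Add(83, Mul(Rational(64, 209), I, Pow(168245, Rational(1, 2))))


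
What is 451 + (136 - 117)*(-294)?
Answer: -5135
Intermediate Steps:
451 + (136 - 117)*(-294) = 451 + 19*(-294) = 451 - 5586 = -5135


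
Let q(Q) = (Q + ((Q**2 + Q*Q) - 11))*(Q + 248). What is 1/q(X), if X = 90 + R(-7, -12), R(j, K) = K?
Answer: 1/3988610 ≈ 2.5071e-7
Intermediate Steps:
X = 78 (X = 90 - 12 = 78)
q(Q) = (248 + Q)*(-11 + Q + 2*Q**2) (q(Q) = (Q + ((Q**2 + Q**2) - 11))*(248 + Q) = (Q + (2*Q**2 - 11))*(248 + Q) = (Q + (-11 + 2*Q**2))*(248 + Q) = (-11 + Q + 2*Q**2)*(248 + Q) = (248 + Q)*(-11 + Q + 2*Q**2))
1/q(X) = 1/(-2728 + 2*78**3 + 237*78 + 497*78**2) = 1/(-2728 + 2*474552 + 18486 + 497*6084) = 1/(-2728 + 949104 + 18486 + 3023748) = 1/3988610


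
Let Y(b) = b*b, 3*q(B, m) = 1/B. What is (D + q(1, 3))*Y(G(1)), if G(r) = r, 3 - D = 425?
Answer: -1265/3 ≈ -421.67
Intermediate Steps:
D = -422 (D = 3 - 1*425 = 3 - 425 = -422)
q(B, m) = 1/(3*B)
Y(b) = b**2
(D + q(1, 3))*Y(G(1)) = (-422 + (1/3)/1)*1**2 = (-422 + (1/3)*1)*1 = (-422 + 1/3)*1 = -1265/3*1 = -1265/3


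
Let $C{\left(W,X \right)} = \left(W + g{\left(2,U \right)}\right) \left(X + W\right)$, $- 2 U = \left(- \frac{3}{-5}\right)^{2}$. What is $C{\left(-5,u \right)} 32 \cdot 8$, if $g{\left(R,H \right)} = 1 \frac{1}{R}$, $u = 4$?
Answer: $1152$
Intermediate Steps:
$U = - \frac{9}{50}$ ($U = - \frac{\left(- \frac{3}{-5}\right)^{2}}{2} = - \frac{\left(\left(-3\right) \left(- \frac{1}{5}\right)\right)^{2}}{2} = - \frac{\left(\frac{3}{5}\right)^{2}}{2} = \left(- \frac{1}{2}\right) \frac{9}{25} = - \frac{9}{50} \approx -0.18$)
$g{\left(R,H \right)} = \frac{1}{R}$
$C{\left(W,X \right)} = \left(\frac{1}{2} + W\right) \left(W + X\right)$ ($C{\left(W,X \right)} = \left(W + \frac{1}{2}\right) \left(X + W\right) = \left(W + \frac{1}{2}\right) \left(W + X\right) = \left(\frac{1}{2} + W\right) \left(W + X\right)$)
$C{\left(-5,u \right)} 32 \cdot 8 = \left(\left(-5\right)^{2} + \frac{1}{2} \left(-5\right) + \frac{1}{2} \cdot 4 - 20\right) 32 \cdot 8 = \left(25 - \frac{5}{2} + 2 - 20\right) 32 \cdot 8 = \frac{9}{2} \cdot 32 \cdot 8 = 144 \cdot 8 = 1152$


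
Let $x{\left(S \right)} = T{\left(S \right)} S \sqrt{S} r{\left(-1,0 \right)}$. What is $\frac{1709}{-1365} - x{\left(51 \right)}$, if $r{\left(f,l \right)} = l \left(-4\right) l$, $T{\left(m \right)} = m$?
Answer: $- \frac{1709}{1365} \approx -1.252$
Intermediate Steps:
$r{\left(f,l \right)} = - 4 l^{2}$ ($r{\left(f,l \right)} = - 4 l l = - 4 l^{2}$)
$x{\left(S \right)} = 0$ ($x{\left(S \right)} = S S \sqrt{S} \left(- 4 \cdot 0^{2}\right) = S S^{\frac{3}{2}} \left(\left(-4\right) 0\right) = S^{\frac{5}{2}} \cdot 0 = 0$)
$\frac{1709}{-1365} - x{\left(51 \right)} = \frac{1709}{-1365} - 0 = 1709 \left(- \frac{1}{1365}\right) + 0 = - \frac{1709}{1365} + 0 = - \frac{1709}{1365}$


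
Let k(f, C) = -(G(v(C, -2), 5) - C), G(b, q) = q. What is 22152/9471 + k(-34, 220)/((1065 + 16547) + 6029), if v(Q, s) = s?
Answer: 175243899/74634637 ≈ 2.3480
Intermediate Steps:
k(f, C) = -5 + C (k(f, C) = -(5 - C) = -5 + C)
22152/9471 + k(-34, 220)/((1065 + 16547) + 6029) = 22152/9471 + (-5 + 220)/((1065 + 16547) + 6029) = 22152*(1/9471) + 215/(17612 + 6029) = 7384/3157 + 215/23641 = 175243899/74634637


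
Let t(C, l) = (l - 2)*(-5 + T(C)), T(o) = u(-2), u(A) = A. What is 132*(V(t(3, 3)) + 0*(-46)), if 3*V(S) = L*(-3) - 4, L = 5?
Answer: -836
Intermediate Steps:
T(o) = -2
t(C, l) = 14 - 7*l (t(C, l) = (l - 2)*(-5 - 2) = (-2 + l)*(-7) = 14 - 7*l)
V(S) = -19/3 (V(S) = (5*(-3) - 4)/3 = (-15 - 4)/3 = (1/3)*(-19) = -19/3)
132*(V(t(3, 3)) + 0*(-46)) = 132*(-19/3 + 0*(-46)) = 132*(-19/3 + 0) = 132*(-19/3) = -836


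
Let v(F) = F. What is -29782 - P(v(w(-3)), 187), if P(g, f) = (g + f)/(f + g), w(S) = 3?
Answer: -29783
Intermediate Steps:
P(g, f) = 1 (P(g, f) = (f + g)/(f + g) = 1)
-29782 - P(v(w(-3)), 187) = -29782 - 1*1 = -29782 - 1 = -29783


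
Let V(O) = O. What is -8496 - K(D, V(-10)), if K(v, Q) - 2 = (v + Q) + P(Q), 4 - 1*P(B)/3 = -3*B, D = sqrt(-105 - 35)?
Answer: -8410 - 2*I*sqrt(35) ≈ -8410.0 - 11.832*I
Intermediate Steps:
D = 2*I*sqrt(35) (D = sqrt(-140) = 2*I*sqrt(35) ≈ 11.832*I)
P(B) = 12 + 9*B (P(B) = 12 - (-9)*B = 12 + 9*B)
K(v, Q) = 14 + v + 10*Q (K(v, Q) = 2 + ((v + Q) + (12 + 9*Q)) = 2 + ((Q + v) + (12 + 9*Q)) = 2 + (12 + v + 10*Q) = 14 + v + 10*Q)
-8496 - K(D, V(-10)) = -8496 - (14 + 2*I*sqrt(35) + 10*(-10)) = -8496 - (14 + 2*I*sqrt(35) - 100) = -8496 - (-86 + 2*I*sqrt(35)) = -8496 + (86 - 2*I*sqrt(35)) = -8410 - 2*I*sqrt(35)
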